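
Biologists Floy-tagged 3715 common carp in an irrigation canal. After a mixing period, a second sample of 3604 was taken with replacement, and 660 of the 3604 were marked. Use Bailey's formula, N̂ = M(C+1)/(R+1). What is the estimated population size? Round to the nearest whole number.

N̂ = 3715·(3604+1)/(660+1) = 3715·3605/661 = 13392575/661 ≈ 20261.1 → 20261

N ≈ 20,261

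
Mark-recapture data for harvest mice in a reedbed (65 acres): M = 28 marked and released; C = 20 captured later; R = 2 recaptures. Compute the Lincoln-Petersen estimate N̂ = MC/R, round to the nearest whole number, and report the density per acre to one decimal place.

N̂ = 28·20/2 = 560/2 = 280
Density = N̂ / area = 280 / 65 ≈ 4.31 → 4.3 per acre

density ≈ 4.3 harvest mice per acre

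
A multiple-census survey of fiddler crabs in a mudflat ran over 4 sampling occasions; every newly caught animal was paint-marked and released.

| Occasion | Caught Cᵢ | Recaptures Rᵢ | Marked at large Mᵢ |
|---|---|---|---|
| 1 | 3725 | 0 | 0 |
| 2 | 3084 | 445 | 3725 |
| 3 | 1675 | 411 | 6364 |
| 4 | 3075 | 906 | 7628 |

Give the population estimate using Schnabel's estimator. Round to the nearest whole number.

N ≈ 25,882

Σ MᵢCᵢ = 0·3725 + 3725·3084 + 6364·1675 + 7628·3075 = 0 + 11487900 + 10659700 + 23456100 = 45603700
Σ Rᵢ = 0 + 445 + 411 + 906 = 1762
N̂ = 45603700 / 1762 ≈ 25881.8 → 25882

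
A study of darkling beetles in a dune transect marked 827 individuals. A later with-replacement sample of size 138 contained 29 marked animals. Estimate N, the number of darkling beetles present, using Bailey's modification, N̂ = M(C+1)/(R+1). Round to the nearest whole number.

N ≈ 3832

N̂ = 827·(138+1)/(29+1) = 827·139/30 = 114953/30 ≈ 3831.8 → 3832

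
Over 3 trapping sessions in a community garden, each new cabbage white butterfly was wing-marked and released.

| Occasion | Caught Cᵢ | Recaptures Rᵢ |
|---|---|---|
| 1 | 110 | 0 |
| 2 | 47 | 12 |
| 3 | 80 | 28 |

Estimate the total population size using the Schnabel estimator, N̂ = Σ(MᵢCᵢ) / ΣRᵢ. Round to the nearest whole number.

N ≈ 419

Marked at large before each occasion: Mᵢ = Σⱼ<ᵢ (Cⱼ − Rⱼ) → M1=0, M2=110, M3=145
Σ MᵢCᵢ = 0·110 + 110·47 + 145·80 = 0 + 5170 + 11600 = 16770
Σ Rᵢ = 0 + 12 + 28 = 40
N̂ = 16770 / 40 ≈ 419.2 → 419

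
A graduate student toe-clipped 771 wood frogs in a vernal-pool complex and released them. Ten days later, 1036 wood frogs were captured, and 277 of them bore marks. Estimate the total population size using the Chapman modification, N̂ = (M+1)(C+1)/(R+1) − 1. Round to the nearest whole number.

N̂ = (771+1)(1036+1)/(277+1) − 1 = 772·1037/278 − 1
= 800564/278 − 1 ≈ 2879.7 − 1 ≈ 2878.7 → 2879

N ≈ 2879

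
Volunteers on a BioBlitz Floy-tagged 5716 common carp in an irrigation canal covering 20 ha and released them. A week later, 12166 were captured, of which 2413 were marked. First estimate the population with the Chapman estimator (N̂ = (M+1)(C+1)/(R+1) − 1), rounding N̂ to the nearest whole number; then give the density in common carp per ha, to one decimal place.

density ≈ 1440.7 common carp per ha

N̂ = 5717·12167/2414 − 1 = 69558739/2414 − 1 ≈ 28813.7 → 28814
Density = N̂ / area = 28814 / 20 ≈ 1440.70 → 1440.7 per ha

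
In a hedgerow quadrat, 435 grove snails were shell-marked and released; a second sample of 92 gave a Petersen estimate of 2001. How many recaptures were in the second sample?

R = 20

From N = M·C/R: R = M·C / N = 435·92 / 2001 = 40020 / 2001 = 20.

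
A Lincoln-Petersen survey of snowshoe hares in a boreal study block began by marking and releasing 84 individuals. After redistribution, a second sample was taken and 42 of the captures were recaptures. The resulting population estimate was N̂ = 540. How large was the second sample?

C = 270

From N = M·C/R: C = N·R / M = 540·42 / 84 = 22680 / 84 = 270.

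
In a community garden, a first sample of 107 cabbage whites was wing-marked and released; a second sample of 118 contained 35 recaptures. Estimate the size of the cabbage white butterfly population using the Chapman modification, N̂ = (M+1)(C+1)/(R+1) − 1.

N̂ = (107+1)(118+1)/(35+1) − 1 = 108·119/36 − 1
= 12852/36 − 1 = 357 − 1 = 356

N = 356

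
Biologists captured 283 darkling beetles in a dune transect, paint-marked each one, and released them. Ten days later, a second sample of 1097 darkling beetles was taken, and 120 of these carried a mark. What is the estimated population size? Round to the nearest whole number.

N = (283 × 1097) / 120 = 310451 / 120 ≈ 2587.1 → 2587

N ≈ 2587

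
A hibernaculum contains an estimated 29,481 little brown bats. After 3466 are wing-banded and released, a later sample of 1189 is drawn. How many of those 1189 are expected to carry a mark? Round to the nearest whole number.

expected recaptures ≈ 140

The marked fraction of the population is 3466/29481, so in a sample of 1189 expect C·(M/N) marked.
E[R] = 3466 × 1189 / 29481 = 4121074 / 29481 ≈ 139.8 → 140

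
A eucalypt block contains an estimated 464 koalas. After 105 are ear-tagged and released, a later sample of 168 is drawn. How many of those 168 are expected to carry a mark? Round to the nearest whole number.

expected recaptures ≈ 38

The marked fraction of the population is 105/464, so in a sample of 168 expect C·(M/N) marked.
E[R] = 105 × 168 / 464 = 17640 / 464 ≈ 38.0 → 38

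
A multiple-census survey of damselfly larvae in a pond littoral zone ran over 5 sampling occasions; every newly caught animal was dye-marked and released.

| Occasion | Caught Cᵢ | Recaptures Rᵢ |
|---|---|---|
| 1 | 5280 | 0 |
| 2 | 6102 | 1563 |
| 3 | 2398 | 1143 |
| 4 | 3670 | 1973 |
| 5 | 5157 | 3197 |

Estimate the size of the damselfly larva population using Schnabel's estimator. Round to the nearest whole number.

N ≈ 20,603

Marked at large before each occasion: Mᵢ = Σⱼ<ᵢ (Cⱼ − Rⱼ) → M1=0, M2=5280, M3=9819, M4=11074, M5=12771
Σ MᵢCᵢ = 0·5280 + 5280·6102 + 9819·2398 + 11074·3670 + 12771·5157 = 0 + 32218560 + 23545962 + 40641580 + 65860047 = 162266149
Σ Rᵢ = 0 + 1563 + 1143 + 1973 + 3197 = 7876
N̂ = 162266149 / 7876 ≈ 20602.6 → 20603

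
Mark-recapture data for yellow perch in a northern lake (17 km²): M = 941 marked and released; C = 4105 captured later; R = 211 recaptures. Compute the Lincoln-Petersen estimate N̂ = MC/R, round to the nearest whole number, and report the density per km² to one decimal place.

N̂ = 941·4105/211 = 3862805/211 ≈ 18307.1 → 18307
Density = N̂ / area = 18307 / 17 ≈ 1076.88 → 1076.9 per km²

density ≈ 1076.9 yellow perch per km²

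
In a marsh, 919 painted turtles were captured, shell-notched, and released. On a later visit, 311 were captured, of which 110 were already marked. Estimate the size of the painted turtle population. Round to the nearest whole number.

If marked individuals mix randomly, R/C ≈ M/N, giving N ≈ M·C/R.
N = (919 × 311) / 110 = 285809 / 110 ≈ 2598.3 → 2598

N ≈ 2598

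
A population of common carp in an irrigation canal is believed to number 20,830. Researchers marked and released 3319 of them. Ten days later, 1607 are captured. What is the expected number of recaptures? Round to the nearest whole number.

The marked fraction of the population is 3319/20830, so in a sample of 1607 expect C·(M/N) marked.
E[R] = 3319 × 1607 / 20830 = 5333633 / 20830 ≈ 256.1 → 256

expected recaptures ≈ 256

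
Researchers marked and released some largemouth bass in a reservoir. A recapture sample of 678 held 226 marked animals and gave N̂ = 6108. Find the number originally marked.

M = 2036

From N = M·C/R: M = N·R / C = 6108·226 / 678 = 1380408 / 678 = 2036.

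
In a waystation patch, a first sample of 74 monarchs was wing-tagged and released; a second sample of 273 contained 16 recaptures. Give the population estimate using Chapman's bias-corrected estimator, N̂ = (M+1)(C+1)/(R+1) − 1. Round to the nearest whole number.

N̂ = (74+1)(273+1)/(16+1) − 1 = 75·274/17 − 1
= 20550/17 − 1 ≈ 1208.8 − 1 ≈ 1207.8 → 1208

N ≈ 1208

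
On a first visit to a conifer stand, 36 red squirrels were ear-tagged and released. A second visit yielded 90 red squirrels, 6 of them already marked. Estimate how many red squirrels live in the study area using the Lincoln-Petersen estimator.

N = 540

N = (36 × 90) / 6 = 3240 / 6 = 540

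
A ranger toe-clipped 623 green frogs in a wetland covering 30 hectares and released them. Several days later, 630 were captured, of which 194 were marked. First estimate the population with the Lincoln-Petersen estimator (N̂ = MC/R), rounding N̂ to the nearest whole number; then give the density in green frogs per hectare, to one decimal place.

N̂ = 623·630/194 = 392490/194 ≈ 2023.1 → 2023
Density = N̂ / area = 2023 / 30 ≈ 67.43 → 67.4 per hectare

density ≈ 67.4 green frogs per hectare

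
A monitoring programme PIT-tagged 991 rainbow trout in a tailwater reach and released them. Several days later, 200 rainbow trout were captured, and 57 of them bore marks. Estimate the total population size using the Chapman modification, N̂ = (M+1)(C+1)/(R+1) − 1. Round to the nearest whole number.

N ≈ 3437

N̂ = (991+1)(200+1)/(57+1) − 1 = 992·201/58 − 1
= 199392/58 − 1 ≈ 3437.8 − 1 ≈ 3436.8 → 3437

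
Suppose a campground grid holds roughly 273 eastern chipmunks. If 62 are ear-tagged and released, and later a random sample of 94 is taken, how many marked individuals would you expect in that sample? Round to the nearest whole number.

The marked fraction of the population is 62/273, so in a sample of 94 expect C·(M/N) marked.
E[R] = 62 × 94 / 273 = 5828 / 273 ≈ 21.3 → 21

expected recaptures ≈ 21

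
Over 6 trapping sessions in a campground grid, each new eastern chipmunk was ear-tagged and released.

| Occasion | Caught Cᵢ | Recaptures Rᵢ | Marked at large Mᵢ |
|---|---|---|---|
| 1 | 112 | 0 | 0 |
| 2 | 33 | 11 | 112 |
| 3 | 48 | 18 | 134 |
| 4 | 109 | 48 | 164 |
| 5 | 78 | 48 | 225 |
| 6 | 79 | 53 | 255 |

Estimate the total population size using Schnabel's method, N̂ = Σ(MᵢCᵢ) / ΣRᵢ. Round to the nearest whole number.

Σ MᵢCᵢ = 0·112 + 112·33 + 134·48 + 164·109 + 225·78 + 255·79 = 0 + 3696 + 6432 + 17876 + 17550 + 20145 = 65699
Σ Rᵢ = 0 + 11 + 18 + 48 + 48 + 53 = 178
N̂ = 65699 / 178 ≈ 369.1 → 369

N ≈ 369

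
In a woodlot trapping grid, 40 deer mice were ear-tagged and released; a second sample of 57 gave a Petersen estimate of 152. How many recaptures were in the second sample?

R = 15

From N = M·C/R: R = M·C / N = 40·57 / 152 = 2280 / 152 = 15.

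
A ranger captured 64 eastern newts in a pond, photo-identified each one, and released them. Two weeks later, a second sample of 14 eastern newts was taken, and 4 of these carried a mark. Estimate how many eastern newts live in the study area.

N = 224

Lincoln-Petersen assumes M/N = R/C, so N = M·C / R.
N = (64 × 14) / 4 = 896 / 4 = 224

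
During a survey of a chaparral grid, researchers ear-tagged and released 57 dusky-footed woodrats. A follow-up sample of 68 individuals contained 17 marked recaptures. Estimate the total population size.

N = (57 × 68) / 17 = 3876 / 17 = 228

N = 228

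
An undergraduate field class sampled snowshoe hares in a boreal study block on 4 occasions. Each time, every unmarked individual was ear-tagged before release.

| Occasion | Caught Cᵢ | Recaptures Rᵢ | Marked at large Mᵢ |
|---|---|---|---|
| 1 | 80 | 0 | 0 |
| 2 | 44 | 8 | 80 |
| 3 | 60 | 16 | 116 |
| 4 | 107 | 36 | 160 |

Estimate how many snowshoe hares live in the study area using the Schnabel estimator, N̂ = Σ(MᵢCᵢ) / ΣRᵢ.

N = 460

Σ MᵢCᵢ = 0·80 + 80·44 + 116·60 + 160·107 = 0 + 3520 + 6960 + 17120 = 27600
Σ Rᵢ = 0 + 8 + 16 + 36 = 60
N̂ = 27600 / 60 = 460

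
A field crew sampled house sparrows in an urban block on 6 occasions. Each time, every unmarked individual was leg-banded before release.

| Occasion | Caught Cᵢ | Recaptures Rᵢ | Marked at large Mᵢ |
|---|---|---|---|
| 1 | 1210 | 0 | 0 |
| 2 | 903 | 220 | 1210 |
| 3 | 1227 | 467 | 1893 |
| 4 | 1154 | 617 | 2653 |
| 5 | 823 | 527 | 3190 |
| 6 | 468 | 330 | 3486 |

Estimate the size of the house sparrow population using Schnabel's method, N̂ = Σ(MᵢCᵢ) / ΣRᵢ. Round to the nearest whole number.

Σ MᵢCᵢ = 0·1210 + 1210·903 + 1893·1227 + 2653·1154 + 3190·823 + 3486·468 = 0 + 1092630 + 2322711 + 3061562 + 2625370 + 1631448 = 10733721
Σ Rᵢ = 0 + 220 + 467 + 617 + 527 + 330 = 2161
N̂ = 10733721 / 2161 ≈ 4967.0 → 4967

N ≈ 4967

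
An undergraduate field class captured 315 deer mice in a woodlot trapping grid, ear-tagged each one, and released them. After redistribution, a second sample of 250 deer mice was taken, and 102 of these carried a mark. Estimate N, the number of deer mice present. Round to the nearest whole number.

N ≈ 772

N = (315 × 250) / 102 = 78750 / 102 ≈ 772.1 → 772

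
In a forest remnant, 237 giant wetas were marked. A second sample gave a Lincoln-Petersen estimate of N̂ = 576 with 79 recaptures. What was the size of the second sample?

From N = M·C/R: C = N·R / M = 576·79 / 237 = 45504 / 237 = 192.

C = 192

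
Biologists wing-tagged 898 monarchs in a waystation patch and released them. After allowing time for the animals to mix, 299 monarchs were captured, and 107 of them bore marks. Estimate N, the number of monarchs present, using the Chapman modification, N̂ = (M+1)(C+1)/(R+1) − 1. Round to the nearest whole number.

N̂ = (898+1)(299+1)/(107+1) − 1 = 899·300/108 − 1
= 269700/108 − 1 ≈ 2497.2 − 1 ≈ 2496.2 → 2496

N ≈ 2496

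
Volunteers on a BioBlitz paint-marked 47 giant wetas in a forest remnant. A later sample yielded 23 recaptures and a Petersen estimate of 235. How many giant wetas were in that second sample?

C = 115

From N = M·C/R: C = N·R / M = 235·23 / 47 = 5405 / 47 = 115.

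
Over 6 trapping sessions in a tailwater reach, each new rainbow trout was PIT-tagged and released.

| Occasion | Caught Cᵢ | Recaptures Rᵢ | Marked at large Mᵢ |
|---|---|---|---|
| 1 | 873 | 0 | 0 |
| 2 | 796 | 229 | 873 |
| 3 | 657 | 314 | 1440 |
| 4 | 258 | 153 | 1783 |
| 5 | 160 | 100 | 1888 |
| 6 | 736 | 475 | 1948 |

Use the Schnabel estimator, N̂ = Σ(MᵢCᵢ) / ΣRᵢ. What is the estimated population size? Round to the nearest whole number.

N ≈ 3019

Σ MᵢCᵢ = 0·873 + 873·796 + 1440·657 + 1783·258 + 1888·160 + 1948·736 = 0 + 694908 + 946080 + 460014 + 302080 + 1433728 = 3836810
Σ Rᵢ = 0 + 229 + 314 + 153 + 100 + 475 = 1271
N̂ = 3836810 / 1271 ≈ 3018.7 → 3019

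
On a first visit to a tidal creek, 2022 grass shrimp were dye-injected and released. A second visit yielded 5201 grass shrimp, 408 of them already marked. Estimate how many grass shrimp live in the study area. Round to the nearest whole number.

N ≈ 25,776

If marked individuals mix randomly, R/C ≈ M/N, giving N ≈ M·C/R.
N = (2022 × 5201) / 408 = 10516422 / 408 ≈ 25775.5 → 25776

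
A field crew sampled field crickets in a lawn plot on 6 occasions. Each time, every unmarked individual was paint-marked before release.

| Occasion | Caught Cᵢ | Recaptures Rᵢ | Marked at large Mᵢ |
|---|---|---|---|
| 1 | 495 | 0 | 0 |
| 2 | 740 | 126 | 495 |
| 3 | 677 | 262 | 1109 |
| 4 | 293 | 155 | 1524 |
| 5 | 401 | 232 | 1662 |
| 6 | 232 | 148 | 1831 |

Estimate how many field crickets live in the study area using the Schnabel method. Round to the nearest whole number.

Σ MᵢCᵢ = 0·495 + 495·740 + 1109·677 + 1524·293 + 1662·401 + 1831·232 = 0 + 366300 + 750793 + 446532 + 666462 + 424792 = 2654879
Σ Rᵢ = 0 + 126 + 262 + 155 + 232 + 148 = 923
N̂ = 2654879 / 923 ≈ 2876.4 → 2876

N ≈ 2876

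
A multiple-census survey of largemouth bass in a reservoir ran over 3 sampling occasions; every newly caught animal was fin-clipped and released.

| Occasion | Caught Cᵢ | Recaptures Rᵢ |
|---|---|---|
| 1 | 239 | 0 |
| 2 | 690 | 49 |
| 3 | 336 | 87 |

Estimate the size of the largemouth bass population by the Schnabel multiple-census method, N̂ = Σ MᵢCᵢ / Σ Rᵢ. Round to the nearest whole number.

Marked at large before each occasion: Mᵢ = Σⱼ<ᵢ (Cⱼ − Rⱼ) → M1=0, M2=239, M3=880
Σ MᵢCᵢ = 0·239 + 239·690 + 880·336 = 0 + 164910 + 295680 = 460590
Σ Rᵢ = 0 + 49 + 87 = 136
N̂ = 460590 / 136 ≈ 3386.7 → 3387

N ≈ 3387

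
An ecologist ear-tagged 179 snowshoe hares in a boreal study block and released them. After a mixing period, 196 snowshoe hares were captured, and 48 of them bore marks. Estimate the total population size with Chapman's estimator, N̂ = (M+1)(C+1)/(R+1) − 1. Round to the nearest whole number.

N ≈ 723

N̂ = (179+1)(196+1)/(48+1) − 1 = 180·197/49 − 1
= 35460/49 − 1 ≈ 723.7 − 1 ≈ 722.7 → 723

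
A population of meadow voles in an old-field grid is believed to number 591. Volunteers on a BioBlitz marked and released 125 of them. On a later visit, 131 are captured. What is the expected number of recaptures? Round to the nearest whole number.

expected recaptures ≈ 28

Expected recaptures E[R] = M·C / N.
E[R] = 125 × 131 / 591 = 16375 / 591 ≈ 27.7 → 28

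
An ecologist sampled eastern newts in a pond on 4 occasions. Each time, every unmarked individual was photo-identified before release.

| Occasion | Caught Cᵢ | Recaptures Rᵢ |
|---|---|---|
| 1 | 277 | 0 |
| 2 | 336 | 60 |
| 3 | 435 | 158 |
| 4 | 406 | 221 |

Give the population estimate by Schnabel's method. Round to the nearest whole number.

Marked at large before each occasion: Mᵢ = Σⱼ<ᵢ (Cⱼ − Rⱼ) → M1=0, M2=277, M3=553, M4=830
Σ MᵢCᵢ = 0·277 + 277·336 + 553·435 + 830·406 = 0 + 93072 + 240555 + 336980 = 670607
Σ Rᵢ = 0 + 60 + 158 + 221 = 439
N̂ = 670607 / 439 ≈ 1527.6 → 1528

N ≈ 1528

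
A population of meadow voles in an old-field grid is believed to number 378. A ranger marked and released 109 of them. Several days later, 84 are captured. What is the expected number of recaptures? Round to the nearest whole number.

The marked fraction of the population is 109/378, so in a sample of 84 expect C·(M/N) marked.
E[R] = 109 × 84 / 378 = 9156 / 378 ≈ 24.2 → 24

expected recaptures ≈ 24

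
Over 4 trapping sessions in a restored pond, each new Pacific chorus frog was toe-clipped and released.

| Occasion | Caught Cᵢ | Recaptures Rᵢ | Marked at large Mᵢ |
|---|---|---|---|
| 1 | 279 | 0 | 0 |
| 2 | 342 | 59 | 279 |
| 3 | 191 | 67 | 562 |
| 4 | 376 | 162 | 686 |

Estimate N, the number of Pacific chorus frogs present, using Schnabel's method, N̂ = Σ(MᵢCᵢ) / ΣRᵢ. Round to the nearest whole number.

N ≈ 1600

Σ MᵢCᵢ = 0·279 + 279·342 + 562·191 + 686·376 = 0 + 95418 + 107342 + 257936 = 460696
Σ Rᵢ = 0 + 59 + 67 + 162 = 288
N̂ = 460696 / 288 ≈ 1599.6 → 1600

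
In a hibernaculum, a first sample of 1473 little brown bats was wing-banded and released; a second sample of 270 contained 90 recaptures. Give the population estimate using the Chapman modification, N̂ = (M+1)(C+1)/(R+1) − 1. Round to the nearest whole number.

N ≈ 4389

N̂ = (1473+1)(270+1)/(90+1) − 1 = 1474·271/91 − 1
= 399454/91 − 1 ≈ 4389.6 − 1 ≈ 4388.6 → 4389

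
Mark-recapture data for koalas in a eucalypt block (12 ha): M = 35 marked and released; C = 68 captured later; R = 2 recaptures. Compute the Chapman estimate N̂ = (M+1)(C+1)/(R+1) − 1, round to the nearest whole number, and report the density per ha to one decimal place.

density ≈ 68.9 koalas per ha

N̂ = 36·69/3 − 1 = 2484/3 − 1 = 827
Density = N̂ / area = 827 / 12 ≈ 68.92 → 68.9 per ha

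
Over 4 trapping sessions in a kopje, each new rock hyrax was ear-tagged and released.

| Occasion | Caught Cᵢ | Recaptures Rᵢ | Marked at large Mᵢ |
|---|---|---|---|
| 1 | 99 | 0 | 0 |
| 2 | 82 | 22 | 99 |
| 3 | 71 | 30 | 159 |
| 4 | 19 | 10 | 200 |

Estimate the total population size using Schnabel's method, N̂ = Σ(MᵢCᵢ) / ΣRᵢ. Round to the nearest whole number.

Σ MᵢCᵢ = 0·99 + 99·82 + 159·71 + 200·19 = 0 + 8118 + 11289 + 3800 = 23207
Σ Rᵢ = 0 + 22 + 30 + 10 = 62
N̂ = 23207 / 62 ≈ 374.3 → 374

N ≈ 374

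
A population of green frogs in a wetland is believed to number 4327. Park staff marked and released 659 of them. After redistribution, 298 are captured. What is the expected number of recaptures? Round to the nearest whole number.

The marked fraction of the population is 659/4327, so in a sample of 298 expect C·(M/N) marked.
E[R] = 659 × 298 / 4327 = 196382 / 4327 ≈ 45.4 → 45

expected recaptures ≈ 45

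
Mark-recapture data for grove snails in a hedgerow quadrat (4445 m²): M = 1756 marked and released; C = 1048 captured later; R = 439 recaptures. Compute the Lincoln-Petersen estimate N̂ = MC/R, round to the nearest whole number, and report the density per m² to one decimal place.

density ≈ 0.9 grove snails per m²

N̂ = 1756·1048/439 = 1840288/439 = 4192
Density = N̂ / area = 4192 / 4445 ≈ 0.94 → 0.9 per m²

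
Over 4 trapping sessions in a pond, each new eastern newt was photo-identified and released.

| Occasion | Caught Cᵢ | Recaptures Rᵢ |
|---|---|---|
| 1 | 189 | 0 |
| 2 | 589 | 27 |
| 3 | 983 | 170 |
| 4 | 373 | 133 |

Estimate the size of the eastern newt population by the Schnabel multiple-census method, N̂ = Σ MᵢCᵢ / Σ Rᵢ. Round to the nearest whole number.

N ≈ 4342

Marked at large before each occasion: Mᵢ = Σⱼ<ᵢ (Cⱼ − Rⱼ) → M1=0, M2=189, M3=751, M4=1564
Σ MᵢCᵢ = 0·189 + 189·589 + 751·983 + 1564·373 = 0 + 111321 + 738233 + 583372 = 1432926
Σ Rᵢ = 0 + 27 + 170 + 133 = 330
N̂ = 1432926 / 330 ≈ 4342.2 → 4342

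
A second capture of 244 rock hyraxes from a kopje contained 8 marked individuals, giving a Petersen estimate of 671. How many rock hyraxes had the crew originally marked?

From N = M·C/R: M = N·R / C = 671·8 / 244 = 5368 / 244 = 22.

M = 22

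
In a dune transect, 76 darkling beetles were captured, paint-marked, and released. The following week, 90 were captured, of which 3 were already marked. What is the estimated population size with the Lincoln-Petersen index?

N = (76 × 90) / 3 = 6840 / 3 = 2280

N = 2280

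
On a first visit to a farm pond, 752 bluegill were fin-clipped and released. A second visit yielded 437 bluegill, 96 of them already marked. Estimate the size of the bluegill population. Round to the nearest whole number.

N = (752 × 437) / 96 = 328624 / 96 ≈ 3423.2 → 3423

N ≈ 3423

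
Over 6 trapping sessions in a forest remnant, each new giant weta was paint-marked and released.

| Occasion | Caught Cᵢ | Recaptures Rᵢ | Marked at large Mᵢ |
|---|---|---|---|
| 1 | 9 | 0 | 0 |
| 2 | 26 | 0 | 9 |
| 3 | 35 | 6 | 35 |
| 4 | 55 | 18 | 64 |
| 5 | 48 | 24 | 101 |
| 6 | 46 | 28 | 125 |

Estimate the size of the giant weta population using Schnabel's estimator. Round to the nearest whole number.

Σ MᵢCᵢ = 0·9 + 9·26 + 35·35 + 64·55 + 101·48 + 125·46 = 0 + 234 + 1225 + 3520 + 4848 + 5750 = 15577
Σ Rᵢ = 0 + 0 + 6 + 18 + 24 + 28 = 76
N̂ = 15577 / 76 ≈ 205.0 → 205

N ≈ 205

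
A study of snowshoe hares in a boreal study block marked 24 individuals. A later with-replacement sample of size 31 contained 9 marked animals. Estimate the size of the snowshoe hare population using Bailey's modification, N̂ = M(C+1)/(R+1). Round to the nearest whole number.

N ≈ 77

N̂ = 24·(31+1)/(9+1) = 24·32/10 = 768/10 ≈ 76.8 → 77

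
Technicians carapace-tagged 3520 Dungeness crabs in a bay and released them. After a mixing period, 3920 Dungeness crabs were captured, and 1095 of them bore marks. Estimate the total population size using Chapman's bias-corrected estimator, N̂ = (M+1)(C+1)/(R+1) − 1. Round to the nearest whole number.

N̂ = (3520+1)(3920+1)/(1095+1) − 1 = 3521·3921/1096 − 1
= 13805841/1096 − 1 ≈ 12596.6 − 1 ≈ 12595.6 → 12596

N ≈ 12,596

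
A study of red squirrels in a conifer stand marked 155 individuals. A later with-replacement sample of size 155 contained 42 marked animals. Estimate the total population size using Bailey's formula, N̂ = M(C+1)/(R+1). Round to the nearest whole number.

N ≈ 562

N̂ = 155·(155+1)/(42+1) = 155·156/43 = 24180/43 ≈ 562.3 → 562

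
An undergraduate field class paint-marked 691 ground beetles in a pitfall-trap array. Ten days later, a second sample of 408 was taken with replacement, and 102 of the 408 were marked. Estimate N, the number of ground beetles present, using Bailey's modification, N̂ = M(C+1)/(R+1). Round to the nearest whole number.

N̂ = 691·(408+1)/(102+1) = 691·409/103 = 282619/103 ≈ 2743.9 → 2744

N ≈ 2744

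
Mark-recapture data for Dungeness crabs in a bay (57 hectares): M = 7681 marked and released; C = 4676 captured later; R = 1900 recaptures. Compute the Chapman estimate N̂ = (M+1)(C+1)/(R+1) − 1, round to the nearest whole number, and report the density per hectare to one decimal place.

N̂ = 7682·4677/1901 − 1 = 35928714/1901 − 1 ≈ 18898.9 → 18899
Density = N̂ / area = 18899 / 57 ≈ 331.56 → 331.6 per hectare

density ≈ 331.6 Dungeness crabs per hectare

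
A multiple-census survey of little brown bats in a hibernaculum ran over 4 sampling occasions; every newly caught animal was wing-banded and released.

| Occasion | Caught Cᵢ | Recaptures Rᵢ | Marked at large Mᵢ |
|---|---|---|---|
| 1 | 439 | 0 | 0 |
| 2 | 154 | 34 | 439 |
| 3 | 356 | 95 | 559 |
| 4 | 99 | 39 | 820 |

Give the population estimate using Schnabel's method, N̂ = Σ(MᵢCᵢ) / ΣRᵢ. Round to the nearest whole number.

N ≈ 2070

Σ MᵢCᵢ = 0·439 + 439·154 + 559·356 + 820·99 = 0 + 67606 + 199004 + 81180 = 347790
Σ Rᵢ = 0 + 34 + 95 + 39 = 168
N̂ = 347790 / 168 ≈ 2070.2 → 2070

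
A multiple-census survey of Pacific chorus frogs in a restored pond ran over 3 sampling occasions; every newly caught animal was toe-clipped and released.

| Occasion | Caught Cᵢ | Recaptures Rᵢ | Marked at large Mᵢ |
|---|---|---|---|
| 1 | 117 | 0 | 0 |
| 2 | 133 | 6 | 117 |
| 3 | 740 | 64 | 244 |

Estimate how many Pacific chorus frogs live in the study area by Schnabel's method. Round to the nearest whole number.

Σ MᵢCᵢ = 0·117 + 117·133 + 244·740 = 0 + 15561 + 180560 = 196121
Σ Rᵢ = 0 + 6 + 64 = 70
N̂ = 196121 / 70 ≈ 2801.7 → 2802

N ≈ 2802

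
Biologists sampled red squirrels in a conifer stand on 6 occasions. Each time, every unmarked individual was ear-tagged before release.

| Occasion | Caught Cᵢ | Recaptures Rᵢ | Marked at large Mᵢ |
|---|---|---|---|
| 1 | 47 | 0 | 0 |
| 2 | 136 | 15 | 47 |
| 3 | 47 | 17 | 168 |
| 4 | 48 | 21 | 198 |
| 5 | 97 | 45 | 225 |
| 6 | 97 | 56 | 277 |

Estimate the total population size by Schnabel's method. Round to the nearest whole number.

Σ MᵢCᵢ = 0·47 + 47·136 + 168·47 + 198·48 + 225·97 + 277·97 = 0 + 6392 + 7896 + 9504 + 21825 + 26869 = 72486
Σ Rᵢ = 0 + 15 + 17 + 21 + 45 + 56 = 154
N̂ = 72486 / 154 ≈ 470.7 → 471

N ≈ 471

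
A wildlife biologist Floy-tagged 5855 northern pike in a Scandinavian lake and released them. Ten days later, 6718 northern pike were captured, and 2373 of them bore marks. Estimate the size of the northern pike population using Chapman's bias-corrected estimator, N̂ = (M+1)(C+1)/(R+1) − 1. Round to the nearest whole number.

N̂ = (5855+1)(6718+1)/(2373+1) − 1 = 5856·6719/2374 − 1
= 39346464/2374 − 1 ≈ 16573.9 − 1 ≈ 16572.9 → 16573

N ≈ 16,573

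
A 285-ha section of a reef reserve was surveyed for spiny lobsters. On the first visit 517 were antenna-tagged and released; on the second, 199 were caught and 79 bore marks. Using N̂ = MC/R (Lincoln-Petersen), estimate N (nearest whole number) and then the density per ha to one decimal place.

density ≈ 4.6 spiny lobsters per ha

N̂ = 517·199/79 = 102883/79 ≈ 1302.3 → 1302
Density = N̂ / area = 1302 / 285 ≈ 4.57 → 4.6 per ha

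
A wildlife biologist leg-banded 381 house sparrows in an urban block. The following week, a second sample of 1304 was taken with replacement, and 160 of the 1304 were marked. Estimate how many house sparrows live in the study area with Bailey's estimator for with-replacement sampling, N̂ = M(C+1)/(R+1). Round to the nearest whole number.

N̂ = 381·(1304+1)/(160+1) = 381·1305/161 = 497205/161 ≈ 3088.2 → 3088

N ≈ 3088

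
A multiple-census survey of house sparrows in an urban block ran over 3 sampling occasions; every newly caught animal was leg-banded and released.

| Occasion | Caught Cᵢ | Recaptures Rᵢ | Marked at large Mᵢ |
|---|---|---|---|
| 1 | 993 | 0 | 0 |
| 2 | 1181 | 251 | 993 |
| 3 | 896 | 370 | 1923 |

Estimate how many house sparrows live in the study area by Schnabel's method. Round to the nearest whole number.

N ≈ 4663

Σ MᵢCᵢ = 0·993 + 993·1181 + 1923·896 = 0 + 1172733 + 1723008 = 2895741
Σ Rᵢ = 0 + 251 + 370 = 621
N̂ = 2895741 / 621 ≈ 4663.0 → 4663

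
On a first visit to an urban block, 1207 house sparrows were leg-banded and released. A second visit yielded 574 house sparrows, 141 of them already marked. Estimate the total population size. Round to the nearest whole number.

N ≈ 4914

Lincoln-Petersen assumes M/N = R/C, so N = M·C / R.
N = (1207 × 574) / 141 = 692818 / 141 ≈ 4913.6 → 4914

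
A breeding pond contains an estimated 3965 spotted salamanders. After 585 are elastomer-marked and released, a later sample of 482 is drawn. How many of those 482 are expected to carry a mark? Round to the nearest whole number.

expected recaptures ≈ 71

Expected recaptures E[R] = M·C / N.
E[R] = 585 × 482 / 3965 = 281970 / 3965 ≈ 71.1 → 71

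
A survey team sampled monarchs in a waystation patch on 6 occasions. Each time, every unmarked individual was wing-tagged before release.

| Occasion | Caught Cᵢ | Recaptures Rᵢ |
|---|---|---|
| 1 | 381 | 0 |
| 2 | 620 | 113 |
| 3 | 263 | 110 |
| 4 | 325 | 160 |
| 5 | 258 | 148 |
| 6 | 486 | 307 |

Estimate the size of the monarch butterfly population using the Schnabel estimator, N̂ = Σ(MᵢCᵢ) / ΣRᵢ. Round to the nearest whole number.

N ≈ 2099

Marked at large before each occasion: Mᵢ = Σⱼ<ᵢ (Cⱼ − Rⱼ) → M1=0, M2=381, M3=888, M4=1041, M5=1206, M6=1316
Σ MᵢCᵢ = 0·381 + 381·620 + 888·263 + 1041·325 + 1206·258 + 1316·486 = 0 + 236220 + 233544 + 338325 + 311148 + 639576 = 1758813
Σ Rᵢ = 0 + 113 + 110 + 160 + 148 + 307 = 838
N̂ = 1758813 / 838 ≈ 2098.8 → 2099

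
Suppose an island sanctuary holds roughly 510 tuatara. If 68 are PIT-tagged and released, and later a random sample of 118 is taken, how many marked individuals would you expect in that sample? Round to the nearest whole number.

Expected recaptures E[R] = M·C / N.
E[R] = 68 × 118 / 510 = 8024 / 510 ≈ 15.7 → 16

expected recaptures ≈ 16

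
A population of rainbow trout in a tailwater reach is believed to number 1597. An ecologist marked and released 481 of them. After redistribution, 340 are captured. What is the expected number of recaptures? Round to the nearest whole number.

The marked fraction of the population is 481/1597, so in a sample of 340 expect C·(M/N) marked.
E[R] = 481 × 340 / 1597 = 163540 / 1597 ≈ 102.4 → 102

expected recaptures ≈ 102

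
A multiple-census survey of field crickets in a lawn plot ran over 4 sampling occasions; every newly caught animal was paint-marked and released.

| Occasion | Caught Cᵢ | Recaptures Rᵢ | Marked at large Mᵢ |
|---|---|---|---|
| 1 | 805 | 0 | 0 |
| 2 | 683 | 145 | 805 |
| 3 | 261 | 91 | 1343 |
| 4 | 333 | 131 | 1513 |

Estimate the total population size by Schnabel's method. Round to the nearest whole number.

N ≈ 3826

Σ MᵢCᵢ = 0·805 + 805·683 + 1343·261 + 1513·333 = 0 + 549815 + 350523 + 503829 = 1404167
Σ Rᵢ = 0 + 145 + 91 + 131 = 367
N̂ = 1404167 / 367 ≈ 3826.1 → 3826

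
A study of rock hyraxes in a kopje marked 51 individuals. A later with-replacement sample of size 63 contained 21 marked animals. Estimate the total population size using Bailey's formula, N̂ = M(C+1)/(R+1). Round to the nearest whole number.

N ≈ 148

N̂ = 51·(63+1)/(21+1) = 51·64/22 = 3264/22 ≈ 148.4 → 148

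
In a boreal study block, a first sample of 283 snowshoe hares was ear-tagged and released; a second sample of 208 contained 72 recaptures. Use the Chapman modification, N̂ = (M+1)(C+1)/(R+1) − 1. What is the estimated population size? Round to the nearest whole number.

N̂ = (283+1)(208+1)/(72+1) − 1 = 284·209/73 − 1
= 59356/73 − 1 ≈ 813.1 − 1 ≈ 812.1 → 812

N ≈ 812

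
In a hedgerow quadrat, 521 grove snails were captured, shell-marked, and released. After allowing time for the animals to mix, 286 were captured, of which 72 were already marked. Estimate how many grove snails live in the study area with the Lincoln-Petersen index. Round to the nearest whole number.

N = (521 × 286) / 72 = 149006 / 72 ≈ 2069.5 → 2070

N ≈ 2070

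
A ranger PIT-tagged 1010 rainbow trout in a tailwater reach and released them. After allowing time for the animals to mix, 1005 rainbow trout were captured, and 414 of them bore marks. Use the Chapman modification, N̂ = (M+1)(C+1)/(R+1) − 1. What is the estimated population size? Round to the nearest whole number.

N ≈ 2450

N̂ = (1010+1)(1005+1)/(414+1) − 1 = 1011·1006/415 − 1
= 1017066/415 − 1 ≈ 2450.8 − 1 ≈ 2449.8 → 2450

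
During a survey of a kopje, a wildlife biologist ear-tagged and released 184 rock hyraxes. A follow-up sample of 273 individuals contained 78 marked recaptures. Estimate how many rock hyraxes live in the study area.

N = 644

The marked fraction in the recapture sample should equal the marked fraction in the population: 78/273 = 184/N.
N = (184 × 273) / 78 = 50232 / 78 = 644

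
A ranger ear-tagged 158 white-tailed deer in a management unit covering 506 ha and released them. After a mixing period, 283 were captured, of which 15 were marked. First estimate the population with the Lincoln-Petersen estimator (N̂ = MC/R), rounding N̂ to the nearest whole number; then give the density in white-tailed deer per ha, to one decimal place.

density ≈ 5.9 white-tailed deer per ha

N̂ = 158·283/15 = 44714/15 ≈ 2980.9 → 2981
Density = N̂ / area = 2981 / 506 ≈ 5.89 → 5.9 per ha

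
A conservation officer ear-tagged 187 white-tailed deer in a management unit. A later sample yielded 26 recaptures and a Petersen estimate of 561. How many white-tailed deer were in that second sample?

C = 78

From N = M·C/R: C = N·R / M = 561·26 / 187 = 14586 / 187 = 78.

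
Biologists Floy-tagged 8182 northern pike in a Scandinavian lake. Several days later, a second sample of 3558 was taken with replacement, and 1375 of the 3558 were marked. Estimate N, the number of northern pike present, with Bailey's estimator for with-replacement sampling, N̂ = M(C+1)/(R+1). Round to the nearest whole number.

N̂ = 8182·(3558+1)/(1375+1) = 8182·3559/1376 = 29119738/1376 ≈ 21162.6 → 21163

N ≈ 21,163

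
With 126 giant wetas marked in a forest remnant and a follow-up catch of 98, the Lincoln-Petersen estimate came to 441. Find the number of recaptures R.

R = 28

From N = M·C/R: R = M·C / N = 126·98 / 441 = 12348 / 441 = 28.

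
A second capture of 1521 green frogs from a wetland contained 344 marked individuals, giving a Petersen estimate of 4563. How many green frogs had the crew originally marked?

M = 1032

From N = M·C/R: M = N·R / C = 4563·344 / 1521 = 1569672 / 1521 = 1032.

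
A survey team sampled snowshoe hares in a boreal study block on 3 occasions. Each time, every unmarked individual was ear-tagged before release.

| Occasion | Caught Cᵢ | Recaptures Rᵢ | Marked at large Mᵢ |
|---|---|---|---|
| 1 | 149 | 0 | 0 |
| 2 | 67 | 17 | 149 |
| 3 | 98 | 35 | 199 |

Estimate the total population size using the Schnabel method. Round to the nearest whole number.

Σ MᵢCᵢ = 0·149 + 149·67 + 199·98 = 0 + 9983 + 19502 = 29485
Σ Rᵢ = 0 + 17 + 35 = 52
N̂ = 29485 / 52 ≈ 567.0 → 567

N ≈ 567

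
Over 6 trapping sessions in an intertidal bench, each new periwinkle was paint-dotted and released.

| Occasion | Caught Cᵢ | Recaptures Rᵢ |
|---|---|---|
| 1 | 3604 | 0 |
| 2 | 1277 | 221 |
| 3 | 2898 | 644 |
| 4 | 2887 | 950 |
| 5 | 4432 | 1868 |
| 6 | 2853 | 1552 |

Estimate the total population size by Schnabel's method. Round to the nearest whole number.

N ≈ 20,986

Marked at large before each occasion: Mᵢ = Σⱼ<ᵢ (Cⱼ − Rⱼ) → M1=0, M2=3604, M3=4660, M4=6914, M5=8851, M6=11415
Σ MᵢCᵢ = 0·3604 + 3604·1277 + 4660·2898 + 6914·2887 + 8851·4432 + 11415·2853 = 0 + 4602308 + 13504680 + 19960718 + 39227632 + 32566995 = 109862333
Σ Rᵢ = 0 + 221 + 644 + 950 + 1868 + 1552 = 5235
N̂ = 109862333 / 5235 ≈ 20986.1 → 20986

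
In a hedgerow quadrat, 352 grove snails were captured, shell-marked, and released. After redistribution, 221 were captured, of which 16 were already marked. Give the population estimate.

N = 4862

N = (352 × 221) / 16 = 77792 / 16 = 4862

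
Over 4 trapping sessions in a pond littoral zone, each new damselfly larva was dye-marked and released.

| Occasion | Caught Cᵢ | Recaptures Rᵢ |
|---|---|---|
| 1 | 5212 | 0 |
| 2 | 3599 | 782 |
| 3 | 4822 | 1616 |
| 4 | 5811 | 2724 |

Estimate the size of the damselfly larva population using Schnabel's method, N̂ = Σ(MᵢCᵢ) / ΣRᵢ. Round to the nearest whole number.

N ≈ 23,967

Marked at large before each occasion: Mᵢ = Σⱼ<ᵢ (Cⱼ − Rⱼ) → M1=0, M2=5212, M3=8029, M4=11235
Σ MᵢCᵢ = 0·5212 + 5212·3599 + 8029·4822 + 11235·5811 = 0 + 18757988 + 38715838 + 65286585 = 122760411
Σ Rᵢ = 0 + 782 + 1616 + 2724 = 5122
N̂ = 122760411 / 5122 ≈ 23967.3 → 23967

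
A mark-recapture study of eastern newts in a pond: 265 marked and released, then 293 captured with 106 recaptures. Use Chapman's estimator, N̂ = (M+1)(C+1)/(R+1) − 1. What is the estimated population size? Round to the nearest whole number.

N̂ = (265+1)(293+1)/(106+1) − 1 = 266·294/107 − 1
= 78204/107 − 1 ≈ 730.9 − 1 ≈ 729.9 → 730

N ≈ 730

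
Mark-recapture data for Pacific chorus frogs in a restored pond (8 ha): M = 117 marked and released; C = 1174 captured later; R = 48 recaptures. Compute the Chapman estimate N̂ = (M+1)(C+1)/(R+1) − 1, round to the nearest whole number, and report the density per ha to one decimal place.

density ≈ 353.6 Pacific chorus frogs per ha

N̂ = 118·1175/49 − 1 = 138650/49 − 1 ≈ 2828.6 → 2829
Density = N̂ / area = 2829 / 8 ≈ 353.62 → 353.6 per ha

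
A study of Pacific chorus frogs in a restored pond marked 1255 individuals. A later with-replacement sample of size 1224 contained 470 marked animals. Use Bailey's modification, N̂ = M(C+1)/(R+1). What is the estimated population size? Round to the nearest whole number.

N ≈ 3264

N̂ = 1255·(1224+1)/(470+1) = 1255·1225/471 = 1537375/471 ≈ 3264.1 → 3264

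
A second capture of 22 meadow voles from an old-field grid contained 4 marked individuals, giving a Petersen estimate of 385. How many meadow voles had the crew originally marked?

From N = M·C/R: M = N·R / C = 385·4 / 22 = 1540 / 22 = 70.

M = 70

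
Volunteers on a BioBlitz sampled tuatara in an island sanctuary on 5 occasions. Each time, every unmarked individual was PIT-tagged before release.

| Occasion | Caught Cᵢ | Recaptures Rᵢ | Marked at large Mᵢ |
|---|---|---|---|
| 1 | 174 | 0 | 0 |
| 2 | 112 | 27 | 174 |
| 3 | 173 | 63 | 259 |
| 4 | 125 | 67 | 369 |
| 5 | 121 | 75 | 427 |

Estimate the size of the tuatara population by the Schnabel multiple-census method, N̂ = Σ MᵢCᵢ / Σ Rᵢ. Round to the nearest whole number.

Σ MᵢCᵢ = 0·174 + 174·112 + 259·173 + 369·125 + 427·121 = 0 + 19488 + 44807 + 46125 + 51667 = 162087
Σ Rᵢ = 0 + 27 + 63 + 67 + 75 = 232
N̂ = 162087 / 232 ≈ 698.7 → 699

N ≈ 699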